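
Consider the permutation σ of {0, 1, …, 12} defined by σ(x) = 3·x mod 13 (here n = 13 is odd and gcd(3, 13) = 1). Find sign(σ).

+1

Trace 9: π^k(9) = [9, 1, 3] for k=0..2.
π_3 has 5 disjoint cycles with lengths [3, 3, 3, 3, 1] on {0,…,12}.
With 5 cycles on 13 points, sign = (−1)^{13−5} = +1.
Via Zolotarev, sign(π_{3}) = (3|13) = +1.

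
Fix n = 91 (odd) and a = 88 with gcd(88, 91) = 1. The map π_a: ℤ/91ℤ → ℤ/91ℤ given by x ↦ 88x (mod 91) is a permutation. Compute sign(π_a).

+1

Orbit of 88 under x↦88x: [88, 9, 64, 81, 30, 1]… (length divides ord_91(88)).
Cycle lengths of π_88 on ℤ/91ℤ: [6, 6, 6, 6, 6, 6, 6, 6, 6, 6, 6, 6, 6, 6, 3, 3, 1]; 17 cycles in total.
17 cycles on 91: each ℓ→(−1)^(ℓ−1), product (−1)^74 = +1.
(88|91)_J = +1 (Zolotarev's lemma cross-check).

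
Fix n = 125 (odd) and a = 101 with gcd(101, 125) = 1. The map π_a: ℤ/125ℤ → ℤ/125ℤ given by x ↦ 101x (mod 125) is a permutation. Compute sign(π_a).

+1

Start at x=76: 76 → 51 → 26 → 1 → 101 → 76 (one orbit).
Cycle type of π: 5×20 + 1×25; total 45 cycles.
125 − 45 = 80 transpositions; sign(π) = (−1)^80 = +1.
The Jacobi symbol (101|125) = +1 (Zolotarev) agrees.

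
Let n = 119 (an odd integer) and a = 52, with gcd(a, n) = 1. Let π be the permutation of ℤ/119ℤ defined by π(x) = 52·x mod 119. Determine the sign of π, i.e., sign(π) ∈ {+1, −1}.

-1

Start at x=18: 18 → 103 → 1 → 52 → 86 → 69 → 18 (one orbit).
34 cycles of lengths [6, 6, 6, 6, 6, 6, 6, 6, 6, 6, 6, 6, 6, 6, 6, 6, 6, 1, 1, 1, 1, 1, 1, 1, 1, 1, 1, 1, 1, 1, 1, 1, 1, 1].
119 − 34 = 85 transpositions; sign(π) = (−1)^85 = -1.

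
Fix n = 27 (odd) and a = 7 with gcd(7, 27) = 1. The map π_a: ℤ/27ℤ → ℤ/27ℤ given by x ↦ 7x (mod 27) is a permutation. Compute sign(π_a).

+1

Start at x=13: 13 → 10 → 16 → 4 → 1 → 7 → 22 → … (one orbit).
Decompose π into cycles: lengths [9, 9, 3, 3, 1, 1, 1] (7 cycles, including the fixed point 0).
7 cycles on 27: each ℓ→(−1)^(ℓ−1), product (−1)^20 = +1.
The Jacobi symbol (7|27) = +1 (Zolotarev) agrees.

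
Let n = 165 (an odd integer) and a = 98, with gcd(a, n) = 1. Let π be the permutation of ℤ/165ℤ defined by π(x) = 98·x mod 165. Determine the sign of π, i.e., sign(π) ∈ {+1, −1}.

-1

Start at x=34: 34 → 32 → 1 → 98 → 34 (one orbit).
The orbit structure of x ↦ 98x mod 165: 50 orbits of sizes [4, 4, 4, 4, 4, 4, 4, 4, 4, 4, 4, 4, 4, 4, 4, 4, 4, 4, 4, 4, 4, 4, 4, 4, 4, 4, 4, 4, 4, 4, 4, 4, 4, 2, 2, 2, 2, 2, 2, 2, 2, 2, 2, 2, 2, 2, 2, 2, 2, 1].
165 − 50 = 115 transpositions; sign(π) = (−1)^115 = -1.
Via Zolotarev, sign(π_{98}) = (98|165) = -1.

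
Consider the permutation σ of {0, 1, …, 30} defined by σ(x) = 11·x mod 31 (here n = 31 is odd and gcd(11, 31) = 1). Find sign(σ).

Trace 10: π^k(10) = [10, 17, 1, 11, 28, 29, 9] for k=0..6.
π_11 has 2 disjoint cycles with lengths [30, 1] on {0,…,30}.
31 − 2 = 29 transpositions; sign(π) = (−1)^29 = -1.
(11|31)_J = -1 (Zolotarev's lemma cross-check).

-1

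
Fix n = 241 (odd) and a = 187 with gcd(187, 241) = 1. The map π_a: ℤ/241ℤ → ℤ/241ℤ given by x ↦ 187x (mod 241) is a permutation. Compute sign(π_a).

+1

Start at x=91: 91 → 147 → 15 → 154 → 119 → 81 → 205 → … (one orbit).
The orbit structure of x ↦ 187x mod 241: 9 orbits of sizes [30, 30, 30, 30, 30, 30, 30, 30, 1].
n − c = 241 − 9 = 232; sign = (−1)^232 = +1.
Via Zolotarev, sign(π_{187}) = (187|241) = +1.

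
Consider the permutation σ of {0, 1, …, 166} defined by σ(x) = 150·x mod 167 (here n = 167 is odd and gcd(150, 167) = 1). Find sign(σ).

Trace 32: π^k(32) = [32, 124, 63, 98, 4, 99, 154] for k=0..6.
Cycle lengths of π_150 on ℤ/167ℤ: [83, 83, 1]; 3 cycles in total.
With 3 cycles on 167 points, sign = (−1)^{167−3} = +1.

+1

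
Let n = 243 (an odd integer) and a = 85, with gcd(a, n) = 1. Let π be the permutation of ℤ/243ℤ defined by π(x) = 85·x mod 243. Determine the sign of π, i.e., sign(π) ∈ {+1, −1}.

+1

Start at x=157: 157 → 223 → 1 → 85 → 178 → 64 → 94 → … (one orbit).
Cycle type of π: 81×2 + 27×2 + 9×2 + 3×2 + 1×3; total 11 cycles.
243 − 11 = 232 transpositions; sign(π) = (−1)^232 = +1.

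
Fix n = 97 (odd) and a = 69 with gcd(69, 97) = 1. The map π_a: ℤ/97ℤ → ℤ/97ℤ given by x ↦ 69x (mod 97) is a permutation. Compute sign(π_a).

-1

Trace 34: π^k(34) = [34, 18, 78, 47, 42, 85, 45] for k=0..6.
4 cycles of lengths [32, 32, 32, 1].
Σ(ℓ_i−1) = 97−4 = 93; sign = (−1)^93 = -1.
(69|97)_J = -1 (Zolotarev's lemma cross-check).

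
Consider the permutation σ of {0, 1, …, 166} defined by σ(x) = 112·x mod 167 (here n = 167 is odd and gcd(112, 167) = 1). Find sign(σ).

Start at x=81: 81 → 54 → 36 → 24 → 16 → 122 → 137 → … (one orbit).
Decompose π into cycles: lengths [83, 83, 1] (3 cycles, including the fixed point 0).
sign(π) = (−1)^{n − #cycles} = (−1)^{167−3} = (−1)^164 = +1.
(112|167)_J = +1 (Zolotarev's lemma cross-check).

+1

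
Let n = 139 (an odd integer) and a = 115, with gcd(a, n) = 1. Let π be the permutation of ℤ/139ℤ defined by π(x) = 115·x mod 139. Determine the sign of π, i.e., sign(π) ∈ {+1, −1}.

Start at x=1: 1 → 115 → 20 → 76 → 122 → 130 → 77 → … (one orbit).
Decompose π into cycles: lengths [138, 1] (2 cycles, including the fixed point 0).
n − c = 139 − 2 = 137; sign = (−1)^137 = -1.
Check: (115/139) = -1 by Zolotarev.

-1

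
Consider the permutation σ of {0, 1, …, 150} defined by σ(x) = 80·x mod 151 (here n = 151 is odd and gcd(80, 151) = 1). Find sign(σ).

+1

Trace 97: π^k(97) = [97, 59, 39, 100, 148, 62, 128] for k=0..6.
Cycle lengths of π_80 on ℤ/151ℤ: [75, 75, 1]; 3 cycles in total.
sign(π) = (−1)^{n − #cycles} = (−1)^{151−3} = (−1)^148 = +1.
Via Zolotarev, sign(π_{80}) = (80|151) = +1.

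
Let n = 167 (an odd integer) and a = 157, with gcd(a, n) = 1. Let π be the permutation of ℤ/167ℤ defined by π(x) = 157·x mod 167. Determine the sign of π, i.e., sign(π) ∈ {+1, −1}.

Orbit of 24 under x↦157x: [24, 94, 62, 48, 21, 124, 96]… (length divides ord_167(157)).
3 cycles of lengths [83, 83, 1].
167 − 3 = 164 transpositions; sign(π) = (−1)^164 = +1.
The Jacobi symbol (157|167) = +1 (Zolotarev) agrees.

+1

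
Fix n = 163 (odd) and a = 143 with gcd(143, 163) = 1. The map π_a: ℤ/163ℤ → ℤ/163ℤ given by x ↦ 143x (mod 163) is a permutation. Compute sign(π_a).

Start at x=71: 71 → 47 → 38 → 55 → 41 → 158 → 100 → … (one orbit).
The orbit structure of x ↦ 143x mod 163: 3 orbits of sizes [81, 81, 1].
3 cycles on 163: each ℓ→(−1)^(ℓ−1), product (−1)^160 = +1.
Zolotarev: (143|163) = +1, matching the cycle-count sign.

+1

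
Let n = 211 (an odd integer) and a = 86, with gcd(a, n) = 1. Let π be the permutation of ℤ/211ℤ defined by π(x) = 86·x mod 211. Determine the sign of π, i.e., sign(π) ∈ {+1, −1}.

-1

Start at x=107: 107 → 129 → 122 → 153 → 76 → 206 → 203 → … (one orbit).
The orbit structure of x ↦ 86x mod 211: 4 orbits of sizes [70, 70, 70, 1].
4 cycles on 211: each ℓ→(−1)^(ℓ−1), product (−1)^207 = -1.
The Jacobi symbol (86|211) = -1 (Zolotarev) agrees.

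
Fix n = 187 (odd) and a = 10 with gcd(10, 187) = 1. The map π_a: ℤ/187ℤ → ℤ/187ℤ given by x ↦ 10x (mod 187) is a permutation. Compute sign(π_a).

Start at x=54: 54 → 166 → 164 → 144 → 131 → 1 → 10 → … (one orbit).
17 cycles of lengths [16, 16, 16, 16, 16, 16, 16, 16, 16, 16, 16, 2, 2, 2, 2, 2, 1].
With 17 cycles on 187 points, sign = (−1)^{187−17} = +1.
The Jacobi symbol (10|187) = +1 (Zolotarev) agrees.

+1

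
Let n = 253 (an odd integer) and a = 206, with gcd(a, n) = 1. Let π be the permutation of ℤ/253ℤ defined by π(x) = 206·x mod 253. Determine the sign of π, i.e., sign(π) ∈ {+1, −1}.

Orbit of 68 under x↦206x: [68, 93, 183, 1, 206, 185, 160]… (length divides ord_253(206)).
The orbit structure of x ↦ 206x mod 253: 35 orbits of sizes [10, 10, 10, 10, 10, 10, 10, 10, 10, 10, 10, 10, 10, 10, 10, 10, 10, 10, 10, 10, 10, 10, 10, 2, 2, 2, 2, 2, 2, 2, 2, 2, 2, 2, 1].
n − c = 253 − 35 = 218; sign = (−1)^218 = +1.
Via Zolotarev, sign(π_{206}) = (206|253) = +1.

+1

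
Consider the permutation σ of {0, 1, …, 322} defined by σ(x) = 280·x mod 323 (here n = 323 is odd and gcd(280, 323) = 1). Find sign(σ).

Trace 106: π^k(106) = [106, 287, 256, 297, 149, 53, 305] for k=0..6.
Cycle lengths of π_280 on ℤ/323ℤ: [72, 72, 72, 72, 18, 8, 8, 1]; 8 cycles in total.
8 cycles on 323: each ℓ→(−1)^(ℓ−1), product (−1)^315 = -1.
Check: (280/323) = -1 by Zolotarev.

-1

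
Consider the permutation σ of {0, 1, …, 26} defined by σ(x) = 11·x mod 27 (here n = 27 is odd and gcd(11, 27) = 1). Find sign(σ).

-1

Start at x=7: 7 → 23 → 10 → 2 → 22 → 26 → 16 → … (one orbit).
The orbit structure of x ↦ 11x mod 27: 4 orbits of sizes [18, 6, 2, 1].
With 4 cycles on 27 points, sign = (−1)^{27−4} = -1.
Zolotarev: (11|27) = -1, matching the cycle-count sign.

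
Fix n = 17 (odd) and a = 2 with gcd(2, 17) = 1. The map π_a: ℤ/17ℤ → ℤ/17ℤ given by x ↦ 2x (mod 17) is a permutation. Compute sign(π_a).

Orbit of 9 under x↦2x: [9, 1, 2, 4, 8, 16, 15]… (length divides ord_17(2)).
3 cycles of lengths [8, 8, 1].
17 − 3 = 14 transpositions; sign(π) = (−1)^14 = +1.

+1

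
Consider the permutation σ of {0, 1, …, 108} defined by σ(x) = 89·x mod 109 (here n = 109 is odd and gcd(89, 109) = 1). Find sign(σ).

+1

Orbit of 9 under x↦89x: [9, 38, 3, 49, 1, 89, 73]… (length divides ord_109(89)).
The orbit structure of x ↦ 89x mod 109: 5 orbits of sizes [27, 27, 27, 27, 1].
109 − 5 = 104 transpositions; sign(π) = (−1)^104 = +1.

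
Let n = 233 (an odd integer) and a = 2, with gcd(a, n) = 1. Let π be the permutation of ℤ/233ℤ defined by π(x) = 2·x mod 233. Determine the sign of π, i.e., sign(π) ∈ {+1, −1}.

+1

Orbit of 71 under x↦2x: [71, 142, 51, 102, 204, 175, 117]… (length divides ord_233(2)).
π_2 has 9 disjoint cycles with lengths [29, 29, 29, 29, 29, 29, 29, 29, 1] on {0,…,232}.
n − c = 233 − 9 = 224; sign = (−1)^224 = +1.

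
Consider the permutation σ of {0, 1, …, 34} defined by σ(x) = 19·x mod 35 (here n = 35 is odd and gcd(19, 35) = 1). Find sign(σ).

Start at x=34: 34 → 16 → 24 → 1 → 19 → 11 → 34 (one orbit).
Decompose π into cycles: lengths [6, 6, 6, 6, 6, 2, 2, 1] (8 cycles, including the fixed point 0).
sign(π) = (−1)^{n − #cycles} = (−1)^{35−8} = (−1)^27 = -1.
Via Zolotarev, sign(π_{19}) = (19|35) = -1.

-1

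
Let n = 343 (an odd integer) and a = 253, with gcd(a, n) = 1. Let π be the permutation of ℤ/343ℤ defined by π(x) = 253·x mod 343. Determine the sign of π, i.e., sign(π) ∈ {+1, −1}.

Start at x=197: 197 → 106 → 64 → 71 → 127 → 232 → 43 → … (one orbit).
The orbit structure of x ↦ 253x mod 343: 19 orbits of sizes [49, 49, 49, 49, 49, 49, 7, 7, 7, 7, 7, 7, 1, 1, 1, 1, 1, 1, 1].
Σ(ℓ_i−1) = 343−19 = 324; sign = (−1)^324 = +1.
Via Zolotarev, sign(π_{253}) = (253|343) = +1.

+1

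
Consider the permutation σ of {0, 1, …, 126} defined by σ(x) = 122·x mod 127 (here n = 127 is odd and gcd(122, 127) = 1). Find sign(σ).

+1

Start at x=25: 25 → 2 → 117 → 50 → 4 → 107 → 100 → … (one orbit).
Decompose π into cycles: lengths [21, 21, 21, 21, 21, 21, 1] (7 cycles, including the fixed point 0).
With 7 cycles on 127 points, sign = (−1)^{127−7} = +1.
Zolotarev: (122|127) = +1, matching the cycle-count sign.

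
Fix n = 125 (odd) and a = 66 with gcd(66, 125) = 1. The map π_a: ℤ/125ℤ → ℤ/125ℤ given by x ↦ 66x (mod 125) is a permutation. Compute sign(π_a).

Trace 71: π^k(71) = [71, 61, 26, 91, 6, 21, 11] for k=0..6.
Cycle lengths of π_66 on ℤ/125ℤ: [25, 25, 25, 25, 5, 5, 5, 5, 1, 1, 1, 1, 1]; 13 cycles in total.
Σ(ℓ_i−1) = 125−13 = 112; sign = (−1)^112 = +1.
Check: (66/125) = +1 by Zolotarev.

+1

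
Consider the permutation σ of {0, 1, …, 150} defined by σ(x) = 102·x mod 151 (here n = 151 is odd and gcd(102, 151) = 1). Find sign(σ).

-1

Trace 103: π^k(103) = [103, 87, 116, 54, 72, 96, 128] for k=0..6.
Cycle lengths of π_102 on ℤ/151ℤ: [150, 1]; 2 cycles in total.
151 − 2 = 149 transpositions; sign(π) = (−1)^149 = -1.
Check: (102/151) = -1 by Zolotarev.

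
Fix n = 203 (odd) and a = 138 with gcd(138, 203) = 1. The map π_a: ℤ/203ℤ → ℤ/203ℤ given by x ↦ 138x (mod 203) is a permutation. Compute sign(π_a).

-1

Orbit of 62 under x↦138x: [62, 30, 80, 78, 5, 81, 13]… (length divides ord_203(138)).
The orbit structure of x ↦ 138x mod 203: 8 orbits of sizes [42, 42, 42, 42, 14, 14, 6, 1].
sign(π) = (−1)^{n − #cycles} = (−1)^{203−8} = (−1)^195 = -1.
Zolotarev: (138|203) = -1, matching the cycle-count sign.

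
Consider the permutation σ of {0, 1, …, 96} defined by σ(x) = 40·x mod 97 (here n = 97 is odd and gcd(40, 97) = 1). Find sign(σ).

Trace 19: π^k(19) = [19, 81, 39, 8, 29, 93, 34] for k=0..6.
2 cycles of lengths [96, 1].
n − c = 97 − 2 = 95; sign = (−1)^95 = -1.

-1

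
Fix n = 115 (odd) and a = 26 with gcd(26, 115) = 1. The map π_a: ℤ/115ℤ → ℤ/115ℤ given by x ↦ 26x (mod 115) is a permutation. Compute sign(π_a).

Orbit of 6 under x↦26x: [6, 41, 31, 1, 26, 101, 96]… (length divides ord_115(26)).
Cycle lengths of π_26 on ℤ/115ℤ: [11, 11, 11, 11, 11, 11, 11, 11, 11, 11, 1, 1, 1, 1, 1]; 15 cycles in total.
Σ(ℓ_i−1) = 115−15 = 100; sign = (−1)^100 = +1.

+1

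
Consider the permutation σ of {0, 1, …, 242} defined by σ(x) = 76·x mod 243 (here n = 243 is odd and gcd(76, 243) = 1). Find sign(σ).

+1

Start at x=208: 208 → 13 → 16 → 1 → 76 → 187 → 118 → … (one orbit).
π_76 has 11 disjoint cycles with lengths [81, 81, 27, 27, 9, 9, 3, 3, 1, 1, 1] on {0,…,242}.
With 11 cycles on 243 points, sign = (−1)^{243−11} = +1.
(76|243)_J = +1 (Zolotarev's lemma cross-check).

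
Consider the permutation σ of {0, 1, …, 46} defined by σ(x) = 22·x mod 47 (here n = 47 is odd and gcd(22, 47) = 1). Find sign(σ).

Orbit of 20 under x↦22x: [20, 17, 45, 3, 19, 42, 31]… (length divides ord_47(22)).
2 cycles of lengths [46, 1].
47 − 2 = 45 transpositions; sign(π) = (−1)^45 = -1.
Via Zolotarev, sign(π_{22}) = (22|47) = -1.

-1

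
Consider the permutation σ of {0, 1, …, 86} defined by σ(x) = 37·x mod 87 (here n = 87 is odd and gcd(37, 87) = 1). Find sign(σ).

Orbit of 61 under x↦37x: [61, 82, 76, 28, 79, 52, 10]… (length divides ord_87(37)).
π_37 has 6 disjoint cycles with lengths [28, 28, 28, 1, 1, 1] on {0,…,86}.
sign(π) = (−1)^{n − #cycles} = (−1)^{87−6} = (−1)^81 = -1.
Via Zolotarev, sign(π_{37}) = (37|87) = -1.

-1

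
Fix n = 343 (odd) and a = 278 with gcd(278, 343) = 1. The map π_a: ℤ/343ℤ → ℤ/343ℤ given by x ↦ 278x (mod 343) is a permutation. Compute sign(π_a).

-1

Start at x=121: 121 → 24 → 155 → 215 → 88 → 111 → 331 → … (one orbit).
Cycle lengths of π_278 on ℤ/343ℤ: [294, 42, 6, 1]; 4 cycles in total.
sign(π) = (−1)^{n − #cycles} = (−1)^{343−4} = (−1)^339 = -1.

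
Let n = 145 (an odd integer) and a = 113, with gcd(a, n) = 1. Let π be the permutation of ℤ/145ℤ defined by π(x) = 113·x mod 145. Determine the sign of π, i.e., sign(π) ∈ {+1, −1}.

Start at x=113: 113 → 9 → 2 → 81 → 18 → 4 → 17 → … (one orbit).
Cycle type of π: 28×5 + 4 + 1; total 7 cycles.
Σ(ℓ_i−1) = 145−7 = 138; sign = (−1)^138 = +1.
The Jacobi symbol (113|145) = +1 (Zolotarev) agrees.

+1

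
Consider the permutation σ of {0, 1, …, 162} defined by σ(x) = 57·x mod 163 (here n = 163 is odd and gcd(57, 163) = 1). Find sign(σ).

+1

Orbit of 62 under x↦57x: [62, 111, 133, 83, 4, 65, 119]… (length divides ord_163(57)).
3 cycles of lengths [81, 81, 1].
Σ(ℓ_i−1) = 163−3 = 160; sign = (−1)^160 = +1.
The Jacobi symbol (57|163) = +1 (Zolotarev) agrees.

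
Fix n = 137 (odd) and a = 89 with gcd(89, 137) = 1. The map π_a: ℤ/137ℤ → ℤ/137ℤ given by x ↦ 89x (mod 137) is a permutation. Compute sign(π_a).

Trace 136: π^k(136) = [136, 48, 25, 33, 60, 134, 7] for k=0..6.
2 cycles of lengths [136, 1].
2 cycles on 137: each ℓ→(−1)^(ℓ−1), product (−1)^135 = -1.
The Jacobi symbol (89|137) = -1 (Zolotarev) agrees.

-1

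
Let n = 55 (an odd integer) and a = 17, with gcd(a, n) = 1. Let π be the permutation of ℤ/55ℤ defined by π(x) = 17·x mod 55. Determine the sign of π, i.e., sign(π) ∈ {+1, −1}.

Orbit of 2 under x↦17x: [2, 34, 28, 36, 7, 9, 43]… (length divides ord_55(17)).
Cycle type of π: 20×2 + 10 + 4 + 1; total 5 cycles.
55 − 5 = 50 transpositions; sign(π) = (−1)^50 = +1.

+1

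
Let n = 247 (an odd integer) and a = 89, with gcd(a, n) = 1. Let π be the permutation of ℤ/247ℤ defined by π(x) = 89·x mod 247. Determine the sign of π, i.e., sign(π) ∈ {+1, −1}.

+1

Trace 77: π^k(77) = [77, 184, 74, 164, 23, 71, 144] for k=0..6.
Cycle type of π: 36×6 + 18 + 12 + 1; total 9 cycles.
247 − 9 = 238 transpositions; sign(π) = (−1)^238 = +1.
Zolotarev: (89|247) = +1, matching the cycle-count sign.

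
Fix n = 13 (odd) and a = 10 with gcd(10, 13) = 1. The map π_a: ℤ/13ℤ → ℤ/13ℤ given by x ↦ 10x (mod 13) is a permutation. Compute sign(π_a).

+1

Trace 4: π^k(4) = [4, 1, 10, 9, 12, 3] for k=0..5.
The orbit structure of x ↦ 10x mod 13: 3 orbits of sizes [6, 6, 1].
Σ(ℓ_i−1) = 13−3 = 10; sign = (−1)^10 = +1.
Zolotarev: (10|13) = +1, matching the cycle-count sign.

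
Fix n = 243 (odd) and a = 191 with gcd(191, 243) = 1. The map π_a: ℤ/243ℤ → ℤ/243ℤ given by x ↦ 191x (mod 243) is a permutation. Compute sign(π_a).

-1

Trace 53: π^k(53) = [53, 160, 185, 100, 146, 184, 152] for k=0..6.
6 cycles of lengths [162, 54, 18, 6, 2, 1].
n − c = 243 − 6 = 237; sign = (−1)^237 = -1.
(191|243)_J = -1 (Zolotarev's lemma cross-check).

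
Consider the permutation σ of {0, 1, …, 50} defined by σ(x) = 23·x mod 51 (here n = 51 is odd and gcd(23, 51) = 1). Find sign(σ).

+1

Orbit of 4 under x↦23x: [4, 41, 25, 14, 16, 11, 49]… (length divides ord_51(23)).
Cycle lengths of π_23 on ℤ/51ℤ: [16, 16, 16, 2, 1]; 5 cycles in total.
n − c = 51 − 5 = 46; sign = (−1)^46 = +1.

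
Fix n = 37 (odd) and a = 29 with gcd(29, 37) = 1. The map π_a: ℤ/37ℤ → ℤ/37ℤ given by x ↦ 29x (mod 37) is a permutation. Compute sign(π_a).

-1

Trace 10: π^k(10) = [10, 31, 11, 23, 1, 29, 27] for k=0..6.
Decompose π into cycles: lengths [12, 12, 12, 1] (4 cycles, including the fixed point 0).
4 cycles on 37: each ℓ→(−1)^(ℓ−1), product (−1)^33 = -1.
Via Zolotarev, sign(π_{29}) = (29|37) = -1.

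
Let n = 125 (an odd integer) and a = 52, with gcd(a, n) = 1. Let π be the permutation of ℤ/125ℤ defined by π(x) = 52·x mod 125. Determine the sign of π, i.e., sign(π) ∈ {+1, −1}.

-1

Start at x=114: 114 → 53 → 6 → 62 → 99 → 23 → 71 → … (one orbit).
π_52 has 4 disjoint cycles with lengths [100, 20, 4, 1] on {0,…,124}.
With 4 cycles on 125 points, sign = (−1)^{125−4} = -1.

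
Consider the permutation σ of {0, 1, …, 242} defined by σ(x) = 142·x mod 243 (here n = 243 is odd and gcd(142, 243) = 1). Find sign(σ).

+1

Trace 235: π^k(235) = [235, 79, 40, 91, 43, 31, 28] for k=0..6.
Cycle lengths of π_142 on ℤ/243ℤ: [81, 81, 27, 27, 9, 9, 3, 3, 1, 1, 1]; 11 cycles in total.
With 11 cycles on 243 points, sign = (−1)^{243−11} = +1.
The Jacobi symbol (142|243) = +1 (Zolotarev) agrees.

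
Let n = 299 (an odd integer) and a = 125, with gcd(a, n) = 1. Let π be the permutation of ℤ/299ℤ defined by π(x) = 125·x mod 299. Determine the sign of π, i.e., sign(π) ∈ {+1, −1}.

+1

Orbit of 248 under x↦125x: [248, 203, 259, 83, 209, 112, 246]… (length divides ord_299(125)).
Cycle type of π: 44×6 + 22 + 4×3 + 1; total 11 cycles.
Σ(ℓ_i−1) = 299−11 = 288; sign = (−1)^288 = +1.
Check: (125/299) = +1 by Zolotarev.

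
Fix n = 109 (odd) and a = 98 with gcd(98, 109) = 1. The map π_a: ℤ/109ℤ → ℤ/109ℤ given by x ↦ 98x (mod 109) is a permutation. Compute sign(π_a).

Orbit of 4 under x↦98x: [4, 65, 48, 17, 31, 95, 45]… (length divides ord_109(98)).
π_98 has 2 disjoint cycles with lengths [108, 1] on {0,…,108}.
sign(π) = (−1)^{n − #cycles} = (−1)^{109−2} = (−1)^107 = -1.
The Jacobi symbol (98|109) = -1 (Zolotarev) agrees.

-1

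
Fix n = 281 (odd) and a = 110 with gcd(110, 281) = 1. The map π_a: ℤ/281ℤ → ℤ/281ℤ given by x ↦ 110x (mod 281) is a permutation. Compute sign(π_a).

Orbit of 103 under x↦110x: [103, 90, 65, 125, 262, 158, 239]… (length divides ord_281(110)).
Cycle lengths of π_110 on ℤ/281ℤ: [280, 1]; 2 cycles in total.
2 cycles on 281: each ℓ→(−1)^(ℓ−1), product (−1)^279 = -1.
Zolotarev: (110|281) = -1, matching the cycle-count sign.

-1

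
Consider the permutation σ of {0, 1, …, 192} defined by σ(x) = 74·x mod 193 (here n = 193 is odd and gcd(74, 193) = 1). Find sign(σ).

Start at x=164: 164 → 170 → 35 → 81 → 11 → 42 → 20 → … (one orbit).
Cycle type of π: 64×3 + 1; total 4 cycles.
sign(π) = (−1)^{n − #cycles} = (−1)^{193−4} = (−1)^189 = -1.
The Jacobi symbol (74|193) = -1 (Zolotarev) agrees.

-1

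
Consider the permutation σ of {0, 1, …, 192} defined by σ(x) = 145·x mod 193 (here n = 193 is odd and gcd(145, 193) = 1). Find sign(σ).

+1

Trace 16: π^k(16) = [16, 4, 1, 145, 181, 190, 144] for k=0..6.
Cycle type of π: 48×4 + 1; total 5 cycles.
Σ(ℓ_i−1) = 193−5 = 188; sign = (−1)^188 = +1.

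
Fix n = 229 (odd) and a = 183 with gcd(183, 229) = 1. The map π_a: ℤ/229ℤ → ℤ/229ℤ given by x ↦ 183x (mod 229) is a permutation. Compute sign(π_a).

Orbit of 171 under x↦183x: [171, 149, 16, 180, 193, 53, 81]… (length divides ord_229(183)).
The orbit structure of x ↦ 183x mod 229: 5 orbits of sizes [57, 57, 57, 57, 1].
Σ(ℓ_i−1) = 229−5 = 224; sign = (−1)^224 = +1.

+1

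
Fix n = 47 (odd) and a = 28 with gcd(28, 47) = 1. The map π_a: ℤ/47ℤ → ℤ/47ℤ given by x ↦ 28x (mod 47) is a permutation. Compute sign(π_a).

+1

Orbit of 18 under x↦28x: [18, 34, 12, 7, 8, 36, 21]… (length divides ord_47(28)).
Cycle lengths of π_28 on ℤ/47ℤ: [23, 23, 1]; 3 cycles in total.
n − c = 47 − 3 = 44; sign = (−1)^44 = +1.
Via Zolotarev, sign(π_{28}) = (28|47) = +1.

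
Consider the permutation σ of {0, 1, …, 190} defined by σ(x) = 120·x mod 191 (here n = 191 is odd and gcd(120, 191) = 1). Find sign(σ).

Orbit of 40 under x↦120x: [40, 25, 135, 156, 2, 49, 150]… (length divides ord_191(120)).
The orbit structure of x ↦ 120x mod 191: 3 orbits of sizes [95, 95, 1].
3 cycles on 191: each ℓ→(−1)^(ℓ−1), product (−1)^188 = +1.

+1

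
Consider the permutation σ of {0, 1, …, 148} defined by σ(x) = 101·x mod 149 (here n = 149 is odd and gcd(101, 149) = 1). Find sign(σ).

-1

Trace 10: π^k(10) = [10, 116, 94, 107, 79, 82, 87] for k=0..6.
Cycle type of π: 148 + 1; total 2 cycles.
sign(π) = (−1)^{n − #cycles} = (−1)^{149−2} = (−1)^147 = -1.
(101|149)_J = -1 (Zolotarev's lemma cross-check).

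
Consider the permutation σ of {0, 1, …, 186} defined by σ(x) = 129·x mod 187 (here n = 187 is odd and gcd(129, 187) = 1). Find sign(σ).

Start at x=175: 175 → 135 → 24 → 104 → 139 → 166 → 96 → … (one orbit).
Cycle type of π: 80×2 + 16 + 10 + 1; total 5 cycles.
Σ(ℓ_i−1) = 187−5 = 182; sign = (−1)^182 = +1.

+1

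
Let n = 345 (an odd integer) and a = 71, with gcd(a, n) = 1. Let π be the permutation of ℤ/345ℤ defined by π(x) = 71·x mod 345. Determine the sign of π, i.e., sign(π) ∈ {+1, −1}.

-1

Start at x=196: 196 → 116 → 301 → 326 → 31 → 131 → 331 → … (one orbit).
Cycle lengths of π_71 on ℤ/345ℤ: [22, 22, 22, 22, 22, 22, 22, 22, 22, 22, 11, 11, 11, 11, 11, 11, 11, 11, 11, 11, 2, 2, 2, 2, 2, 1, 1, 1, 1, 1]; 30 cycles in total.
With 30 cycles on 345 points, sign = (−1)^{345−30} = -1.
Check: (71/345) = -1 by Zolotarev.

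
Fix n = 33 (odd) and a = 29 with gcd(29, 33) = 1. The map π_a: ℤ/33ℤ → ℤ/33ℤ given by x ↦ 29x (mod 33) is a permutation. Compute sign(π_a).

+1

Trace 16: π^k(16) = [16, 2, 25, 32, 4, 17, 31] for k=0..6.
π_29 has 5 disjoint cycles with lengths [10, 10, 10, 2, 1] on {0,…,32}.
n − c = 33 − 5 = 28; sign = (−1)^28 = +1.
Check: (29/33) = +1 by Zolotarev.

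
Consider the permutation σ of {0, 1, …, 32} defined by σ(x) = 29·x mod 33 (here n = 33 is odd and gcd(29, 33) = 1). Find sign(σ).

Trace 17: π^k(17) = [17, 31, 8, 1, 29, 16, 2] for k=0..6.
The orbit structure of x ↦ 29x mod 33: 5 orbits of sizes [10, 10, 10, 2, 1].
5 cycles on 33: each ℓ→(−1)^(ℓ−1), product (−1)^28 = +1.
The Jacobi symbol (29|33) = +1 (Zolotarev) agrees.

+1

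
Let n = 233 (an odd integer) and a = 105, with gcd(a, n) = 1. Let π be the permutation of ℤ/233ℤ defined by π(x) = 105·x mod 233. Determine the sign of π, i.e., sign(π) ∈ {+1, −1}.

Trace 2: π^k(2) = [2, 210, 148, 162, 1, 105, 74] for k=0..6.
5 cycles of lengths [58, 58, 58, 58, 1].
233 − 5 = 228 transpositions; sign(π) = (−1)^228 = +1.
(105|233)_J = +1 (Zolotarev's lemma cross-check).

+1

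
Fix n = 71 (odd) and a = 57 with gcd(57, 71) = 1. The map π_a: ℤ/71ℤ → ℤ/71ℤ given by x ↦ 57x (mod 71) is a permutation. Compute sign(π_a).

Start at x=1: 1 → 57 → 54 → 25 → 5 → 1 (one orbit).
Cycle type of π: 5×14 + 1; total 15 cycles.
sign(π) = (−1)^{n − #cycles} = (−1)^{71−15} = (−1)^56 = +1.
Check: (57/71) = +1 by Zolotarev.

+1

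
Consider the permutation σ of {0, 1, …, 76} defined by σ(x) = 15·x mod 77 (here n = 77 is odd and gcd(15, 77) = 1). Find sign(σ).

Trace 1: π^k(1) = [1, 15, 71, 64, 36] for k=0..4.
Decompose π into cycles: lengths [5, 5, 5, 5, 5, 5, 5, 5, 5, 5, 5, 5, 5, 5, 1, 1, 1, 1, 1, 1, 1] (21 cycles, including the fixed point 0).
With 21 cycles on 77 points, sign = (−1)^{77−21} = +1.
Zolotarev: (15|77) = +1, matching the cycle-count sign.

+1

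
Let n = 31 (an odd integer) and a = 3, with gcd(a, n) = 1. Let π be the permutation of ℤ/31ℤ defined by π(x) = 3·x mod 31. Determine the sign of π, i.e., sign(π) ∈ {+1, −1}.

-1

Start at x=8: 8 → 24 → 10 → 30 → 28 → 22 → 4 → … (one orbit).
π_3 has 2 disjoint cycles with lengths [30, 1] on {0,…,30}.
With 2 cycles on 31 points, sign = (−1)^{31−2} = -1.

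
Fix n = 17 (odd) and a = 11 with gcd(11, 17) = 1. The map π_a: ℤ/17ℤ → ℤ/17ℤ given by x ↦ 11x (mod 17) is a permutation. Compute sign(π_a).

Start at x=1: 1 → 11 → 2 → 5 → 4 → 10 → 8 → … (one orbit).
2 cycles of lengths [16, 1].
2 cycles on 17: each ℓ→(−1)^(ℓ−1), product (−1)^15 = -1.

-1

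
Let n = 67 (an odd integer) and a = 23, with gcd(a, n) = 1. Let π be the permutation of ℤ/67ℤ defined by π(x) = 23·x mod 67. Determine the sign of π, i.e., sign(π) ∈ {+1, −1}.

Trace 24: π^k(24) = [24, 16, 33, 22, 37, 47, 9] for k=0..6.
Decompose π into cycles: lengths [33, 33, 1] (3 cycles, including the fixed point 0).
sign(π) = (−1)^{n − #cycles} = (−1)^{67−3} = (−1)^64 = +1.

+1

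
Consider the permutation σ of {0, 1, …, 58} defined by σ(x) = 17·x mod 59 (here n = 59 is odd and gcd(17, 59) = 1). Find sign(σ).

Start at x=41: 41 → 48 → 49 → 7 → 1 → 17 → 53 → … (one orbit).
π_17 has 3 disjoint cycles with lengths [29, 29, 1] on {0,…,58}.
3 cycles on 59: each ℓ→(−1)^(ℓ−1), product (−1)^56 = +1.

+1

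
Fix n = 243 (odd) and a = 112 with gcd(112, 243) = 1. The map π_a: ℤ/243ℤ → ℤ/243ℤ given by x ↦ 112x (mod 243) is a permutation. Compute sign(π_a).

Trace 130: π^k(130) = [130, 223, 190, 139, 16, 91, 229] for k=0..6.
Cycle lengths of π_112 on ℤ/243ℤ: [81, 81, 27, 27, 9, 9, 3, 3, 1, 1, 1]; 11 cycles in total.
11 cycles on 243: each ℓ→(−1)^(ℓ−1), product (−1)^232 = +1.
The Jacobi symbol (112|243) = +1 (Zolotarev) agrees.

+1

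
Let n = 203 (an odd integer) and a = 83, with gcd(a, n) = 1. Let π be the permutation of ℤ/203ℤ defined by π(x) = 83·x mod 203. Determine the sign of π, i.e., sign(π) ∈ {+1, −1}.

-1

Orbit of 139 under x↦83x: [139, 169, 20, 36, 146, 141, 132]… (length divides ord_203(83)).
π_83 has 20 disjoint cycles with lengths [14, 14, 14, 14, 14, 14, 14, 14, 14, 14, 14, 14, 7, 7, 7, 7, 2, 2, 2, 1] on {0,…,202}.
Σ(ℓ_i−1) = 203−20 = 183; sign = (−1)^183 = -1.
(83|203)_J = -1 (Zolotarev's lemma cross-check).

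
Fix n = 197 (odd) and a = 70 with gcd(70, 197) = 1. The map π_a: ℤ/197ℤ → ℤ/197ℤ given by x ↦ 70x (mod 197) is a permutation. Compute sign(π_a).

Trace 150: π^k(150) = [150, 59, 190, 101, 175, 36, 156] for k=0..6.
Cycle type of π: 49×4 + 1; total 5 cycles.
sign(π) = (−1)^{n − #cycles} = (−1)^{197−5} = (−1)^192 = +1.
Via Zolotarev, sign(π_{70}) = (70|197) = +1.

+1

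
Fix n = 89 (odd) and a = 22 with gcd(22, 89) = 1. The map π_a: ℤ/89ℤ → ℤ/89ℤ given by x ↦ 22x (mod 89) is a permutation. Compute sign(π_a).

Trace 11: π^k(11) = [11, 64, 73, 4, 88, 67, 50] for k=0..6.
Cycle type of π: 22×4 + 1; total 5 cycles.
5 cycles on 89: each ℓ→(−1)^(ℓ−1), product (−1)^84 = +1.
Zolotarev: (22|89) = +1, matching the cycle-count sign.

+1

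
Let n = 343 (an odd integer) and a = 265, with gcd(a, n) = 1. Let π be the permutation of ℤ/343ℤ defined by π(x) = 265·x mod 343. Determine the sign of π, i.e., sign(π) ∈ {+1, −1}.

Orbit of 106 under x↦265x: [106, 307, 64, 153, 71, 293, 127]… (length divides ord_343(265)).
Decompose π into cycles: lengths [98, 98, 98, 14, 14, 14, 2, 2, 2, 1] (10 cycles, including the fixed point 0).
10 cycles on 343: each ℓ→(−1)^(ℓ−1), product (−1)^333 = -1.
Zolotarev: (265|343) = -1, matching the cycle-count sign.

-1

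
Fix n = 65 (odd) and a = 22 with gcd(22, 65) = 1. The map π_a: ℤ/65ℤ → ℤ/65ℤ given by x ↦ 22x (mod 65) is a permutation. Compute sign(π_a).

Start at x=42: 42 → 14 → 48 → 16 → 27 → 9 → 3 → … (one orbit).
Decompose π into cycles: lengths [12, 12, 12, 12, 4, 3, 3, 3, 3, 1] (10 cycles, including the fixed point 0).
With 10 cycles on 65 points, sign = (−1)^{65−10} = -1.
Via Zolotarev, sign(π_{22}) = (22|65) = -1.

-1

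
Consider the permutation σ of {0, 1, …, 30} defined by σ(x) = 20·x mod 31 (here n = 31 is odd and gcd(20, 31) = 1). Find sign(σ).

Trace 20: π^k(20) = [20, 28, 2, 9, 25, 4, 18] for k=0..6.
Decompose π into cycles: lengths [15, 15, 1] (3 cycles, including the fixed point 0).
31 − 3 = 28 transpositions; sign(π) = (−1)^28 = +1.
Via Zolotarev, sign(π_{20}) = (20|31) = +1.

+1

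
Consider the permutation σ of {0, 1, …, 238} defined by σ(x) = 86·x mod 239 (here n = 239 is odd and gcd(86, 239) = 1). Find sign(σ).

Orbit of 90 under x↦86x: [90, 92, 25, 238, 153, 13, 162]… (length divides ord_239(86)).
2 cycles of lengths [238, 1].
239 − 2 = 237 transpositions; sign(π) = (−1)^237 = -1.

-1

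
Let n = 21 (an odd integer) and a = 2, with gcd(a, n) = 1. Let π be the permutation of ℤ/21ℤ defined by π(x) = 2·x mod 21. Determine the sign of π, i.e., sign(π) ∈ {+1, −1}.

Trace 2: π^k(2) = [2, 4, 8, 16, 11, 1] for k=0..5.
π_2 has 6 disjoint cycles with lengths [6, 6, 3, 3, 2, 1] on {0,…,20}.
n − c = 21 − 6 = 15; sign = (−1)^15 = -1.
The Jacobi symbol (2|21) = -1 (Zolotarev) agrees.

-1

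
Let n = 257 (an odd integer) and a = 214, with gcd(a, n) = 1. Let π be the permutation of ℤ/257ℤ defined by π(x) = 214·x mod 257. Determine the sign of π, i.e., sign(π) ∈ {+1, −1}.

Orbit of 187 under x↦214x: [187, 183, 98, 155, 17, 40, 79]… (length divides ord_257(214)).
Cycle type of π: 256 + 1; total 2 cycles.
Σ(ℓ_i−1) = 257−2 = 255; sign = (−1)^255 = -1.

-1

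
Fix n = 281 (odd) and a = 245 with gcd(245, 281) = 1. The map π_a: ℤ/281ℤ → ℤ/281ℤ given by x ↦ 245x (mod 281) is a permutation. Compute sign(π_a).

+1

Trace 116: π^k(116) = [116, 39, 1, 245, 172, 271, 79] for k=0..6.
Cycle lengths of π_245 on ℤ/281ℤ: [28, 28, 28, 28, 28, 28, 28, 28, 28, 28, 1]; 11 cycles in total.
Σ(ℓ_i−1) = 281−11 = 270; sign = (−1)^270 = +1.
The Jacobi symbol (245|281) = +1 (Zolotarev) agrees.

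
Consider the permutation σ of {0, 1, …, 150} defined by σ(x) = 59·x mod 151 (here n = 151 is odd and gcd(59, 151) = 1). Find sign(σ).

+1

Trace 8: π^k(8) = [8, 19, 64, 1, 59] for k=0..4.
Cycle lengths of π_59 on ℤ/151ℤ: [5, 5, 5, 5, 5, 5, 5, 5, 5, 5, 5, 5, 5, 5, 5, 5, 5, 5, 5, 5, 5, 5, 5, 5, 5, 5, 5, 5, 5, 5, 1]; 31 cycles in total.
sign(π) = (−1)^{n − #cycles} = (−1)^{151−31} = (−1)^120 = +1.
(59|151)_J = +1 (Zolotarev's lemma cross-check).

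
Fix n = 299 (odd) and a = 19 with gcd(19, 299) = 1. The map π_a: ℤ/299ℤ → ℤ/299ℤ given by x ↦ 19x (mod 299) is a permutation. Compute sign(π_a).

Trace 241: π^k(241) = [241, 94, 291, 147, 102, 144, 45] for k=0..6.
Cycle type of π: 132×2 + 22 + 12 + 1; total 5 cycles.
Σ(ℓ_i−1) = 299−5 = 294; sign = (−1)^294 = +1.
Check: (19/299) = +1 by Zolotarev.

+1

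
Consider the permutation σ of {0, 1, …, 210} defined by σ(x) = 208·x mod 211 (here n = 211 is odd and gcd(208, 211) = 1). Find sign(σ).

+1

Orbit of 144 under x↦208x: [144, 201, 30, 121, 59, 34, 109]… (length divides ord_211(208)).
3 cycles of lengths [105, 105, 1].
With 3 cycles on 211 points, sign = (−1)^{211−3} = +1.
Zolotarev: (208|211) = +1, matching the cycle-count sign.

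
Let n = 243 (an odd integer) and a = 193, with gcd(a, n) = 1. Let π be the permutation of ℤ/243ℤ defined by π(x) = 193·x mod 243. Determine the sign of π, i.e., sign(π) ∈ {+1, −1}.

Trace 85: π^k(85) = [85, 124, 118, 175, 241, 100, 103] for k=0..6.
Cycle type of π: 81×2 + 27×2 + 9×2 + 3×2 + 1×3; total 11 cycles.
sign(π) = (−1)^{n − #cycles} = (−1)^{243−11} = (−1)^232 = +1.
Check: (193/243) = +1 by Zolotarev.

+1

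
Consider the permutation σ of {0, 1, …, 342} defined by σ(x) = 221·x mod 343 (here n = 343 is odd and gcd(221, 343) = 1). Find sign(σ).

+1

Orbit of 116 under x↦221x: [116, 254, 225, 333, 191, 22, 60]… (length divides ord_343(221)).
Cycle lengths of π_221 on ℤ/343ℤ: [147, 147, 21, 21, 3, 3, 1]; 7 cycles in total.
7 cycles on 343: each ℓ→(−1)^(ℓ−1), product (−1)^336 = +1.
Via Zolotarev, sign(π_{221}) = (221|343) = +1.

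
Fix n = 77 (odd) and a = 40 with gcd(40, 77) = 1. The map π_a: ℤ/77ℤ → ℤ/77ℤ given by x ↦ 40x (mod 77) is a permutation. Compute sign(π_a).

Start at x=76: 76 → 37 → 17 → 64 → 19 → 67 → 62 → … (one orbit).
Decompose π into cycles: lengths [30, 30, 10, 6, 1] (5 cycles, including the fixed point 0).
Σ(ℓ_i−1) = 77−5 = 72; sign = (−1)^72 = +1.
Via Zolotarev, sign(π_{40}) = (40|77) = +1.

+1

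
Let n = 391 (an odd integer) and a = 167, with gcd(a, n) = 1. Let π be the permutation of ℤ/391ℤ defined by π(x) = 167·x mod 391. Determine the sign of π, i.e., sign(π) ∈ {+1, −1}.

Start at x=288: 288 → 3 → 110 → 384 → 4 → 277 → 121 → … (one orbit).
Cycle lengths of π_167 on ℤ/391ℤ: [176, 176, 16, 11, 11, 1]; 6 cycles in total.
With 6 cycles on 391 points, sign = (−1)^{391−6} = -1.
The Jacobi symbol (167|391) = -1 (Zolotarev) agrees.

-1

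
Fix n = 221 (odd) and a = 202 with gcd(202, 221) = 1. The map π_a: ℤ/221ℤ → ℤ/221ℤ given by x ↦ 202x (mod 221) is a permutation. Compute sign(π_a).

-1

Start at x=189: 189 → 166 → 161 → 35 → 219 → 38 → 162 → … (one orbit).
Decompose π into cycles: lengths [24, 24, 24, 24, 24, 24, 24, 24, 12, 8, 8, 1] (12 cycles, including the fixed point 0).
sign(π) = (−1)^{n − #cycles} = (−1)^{221−12} = (−1)^209 = -1.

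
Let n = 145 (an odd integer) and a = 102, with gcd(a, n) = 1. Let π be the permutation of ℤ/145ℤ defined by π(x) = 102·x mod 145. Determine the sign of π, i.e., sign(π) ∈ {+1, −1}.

Orbit of 133 under x↦102x: [133, 81, 142, 129, 108, 141, 27]… (length divides ord_145(102)).
π_102 has 7 disjoint cycles with lengths [28, 28, 28, 28, 28, 4, 1] on {0,…,144}.
145 − 7 = 138 transpositions; sign(π) = (−1)^138 = +1.

+1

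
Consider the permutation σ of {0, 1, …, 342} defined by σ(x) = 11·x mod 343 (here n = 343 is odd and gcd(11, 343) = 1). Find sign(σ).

Trace 219: π^k(219) = [219, 8, 88, 282, 15, 165, 100] for k=0..6.
π_11 has 7 disjoint cycles with lengths [147, 147, 21, 21, 3, 3, 1] on {0,…,342}.
343 − 7 = 336 transpositions; sign(π) = (−1)^336 = +1.
Via Zolotarev, sign(π_{11}) = (11|343) = +1.

+1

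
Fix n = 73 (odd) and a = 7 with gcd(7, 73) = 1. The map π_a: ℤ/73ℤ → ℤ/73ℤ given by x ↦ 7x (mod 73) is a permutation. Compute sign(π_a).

Orbit of 64 under x↦7x: [64, 10, 70, 52, 72, 66, 24]… (length divides ord_73(7)).
4 cycles of lengths [24, 24, 24, 1].
With 4 cycles on 73 points, sign = (−1)^{73−4} = -1.

-1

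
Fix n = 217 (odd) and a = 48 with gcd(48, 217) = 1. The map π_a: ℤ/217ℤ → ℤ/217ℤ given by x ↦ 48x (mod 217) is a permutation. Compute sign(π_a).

Trace 134: π^k(134) = [134, 139, 162, 181, 8, 167, 204] for k=0..6.
π_48 has 11 disjoint cycles with lengths [30, 30, 30, 30, 30, 30, 30, 2, 2, 2, 1] on {0,…,216}.
Σ(ℓ_i−1) = 217−11 = 206; sign = (−1)^206 = +1.
Zolotarev: (48|217) = +1, matching the cycle-count sign.

+1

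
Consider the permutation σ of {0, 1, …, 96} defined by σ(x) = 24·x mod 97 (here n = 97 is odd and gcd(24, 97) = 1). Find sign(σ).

+1

Trace 50: π^k(50) = [50, 36, 88, 75, 54, 35, 64] for k=0..6.
π_24 has 5 disjoint cycles with lengths [24, 24, 24, 24, 1] on {0,…,96}.
With 5 cycles on 97 points, sign = (−1)^{97−5} = +1.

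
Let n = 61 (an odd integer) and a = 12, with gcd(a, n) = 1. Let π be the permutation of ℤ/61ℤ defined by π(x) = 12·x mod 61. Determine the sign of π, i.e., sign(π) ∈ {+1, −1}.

Start at x=15: 15 → 58 → 25 → 56 → 1 → 12 → 22 → … (one orbit).
Cycle lengths of π_12 on ℤ/61ℤ: [15, 15, 15, 15, 1]; 5 cycles in total.
61 − 5 = 56 transpositions; sign(π) = (−1)^56 = +1.
Check: (12/61) = +1 by Zolotarev.

+1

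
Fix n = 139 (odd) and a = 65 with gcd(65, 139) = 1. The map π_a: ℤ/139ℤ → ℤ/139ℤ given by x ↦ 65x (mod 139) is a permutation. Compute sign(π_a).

+1

Trace 63: π^k(63) = [63, 64, 129, 45, 6, 112, 52] for k=0..6.
Decompose π into cycles: lengths [23, 23, 23, 23, 23, 23, 1] (7 cycles, including the fixed point 0).
n − c = 139 − 7 = 132; sign = (−1)^132 = +1.
Check: (65/139) = +1 by Zolotarev.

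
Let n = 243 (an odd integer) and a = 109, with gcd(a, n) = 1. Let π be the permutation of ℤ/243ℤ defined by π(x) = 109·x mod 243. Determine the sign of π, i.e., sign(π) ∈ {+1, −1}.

+1

Orbit of 190 under x↦109x: [190, 55, 163, 28, 136, 1, 109]… (length divides ord_243(109)).
π_109 has 63 disjoint cycles with lengths [9, 9, 9, 9, 9, 9, 9, 9, 9, 9, 9, 9, 9, 9, 9, 9, 9, 9, 3, 3, 3, 3, 3, 3, 3, 3, 3, 3, 3, 3, 3, 3, 3, 3, 3, 3, 1, 1, 1, 1, 1, 1, 1, 1, 1, 1, 1, 1, 1, 1, 1, 1, 1, 1, 1, 1, 1, 1, 1, 1, 1, 1, 1] on {0,…,242}.
Σ(ℓ_i−1) = 243−63 = 180; sign = (−1)^180 = +1.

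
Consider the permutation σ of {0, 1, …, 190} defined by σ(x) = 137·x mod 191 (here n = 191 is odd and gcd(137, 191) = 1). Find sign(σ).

-1

Trace 13: π^k(13) = [13, 62, 90, 106, 6, 58, 115] for k=0..6.
Cycle lengths of π_137 on ℤ/191ℤ: [190, 1]; 2 cycles in total.
sign(π) = (−1)^{n − #cycles} = (−1)^{191−2} = (−1)^189 = -1.
Via Zolotarev, sign(π_{137}) = (137|191) = -1.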